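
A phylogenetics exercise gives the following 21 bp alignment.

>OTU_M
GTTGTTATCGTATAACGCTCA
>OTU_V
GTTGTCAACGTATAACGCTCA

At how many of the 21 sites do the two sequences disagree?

2

The sequences differ at positions 6 (T/C), 8 (T/A).
That gives 2 mismatches out of 21 aligned sites, so the Hamming distance is 2.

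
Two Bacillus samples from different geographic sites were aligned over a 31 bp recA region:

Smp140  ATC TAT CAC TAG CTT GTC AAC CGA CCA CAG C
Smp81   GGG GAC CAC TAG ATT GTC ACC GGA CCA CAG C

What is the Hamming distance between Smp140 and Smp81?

The sequences differ at positions 1 (A/G), 2 (T/G), 3 (C/G), 4 (T/G), 6 (T/C), 13 (C/A), 20 (A/C), 22 (C/G).
That gives 8 mismatches out of 31 aligned sites, so the Hamming distance is 8.

8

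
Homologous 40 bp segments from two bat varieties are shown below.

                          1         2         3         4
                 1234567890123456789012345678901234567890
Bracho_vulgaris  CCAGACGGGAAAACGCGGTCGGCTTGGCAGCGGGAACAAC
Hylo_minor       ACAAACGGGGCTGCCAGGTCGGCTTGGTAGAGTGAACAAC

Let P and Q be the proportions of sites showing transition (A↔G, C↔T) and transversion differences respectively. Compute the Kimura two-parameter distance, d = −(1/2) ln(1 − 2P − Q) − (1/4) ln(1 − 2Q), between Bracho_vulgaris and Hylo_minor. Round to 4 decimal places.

Mismatches occur at site 1 (C→A, transversion), site 4 (G→A, transition), site 10 (A→G, transition), site 11 (A→C, transversion), site 12 (A→T, transversion), site 13 (A→G, transition), site 15 (G→C, transversion), site 16 (C→A, transversion), site 28 (C→T, transition), site 31 (C→A, transversion), site 33 (G→T, transversion).
Of the 11 differences, 4 transitions and 7 transversions over 40 sites: P = 4/40 = 0.100000, Q = 7/40 = 0.175000.
d = −0.5·ln(0.625000) − 0.25·ln(0.650000) = −0.5·(-0.470004) − 0.25·(-0.430783) = 0.3427.

0.3427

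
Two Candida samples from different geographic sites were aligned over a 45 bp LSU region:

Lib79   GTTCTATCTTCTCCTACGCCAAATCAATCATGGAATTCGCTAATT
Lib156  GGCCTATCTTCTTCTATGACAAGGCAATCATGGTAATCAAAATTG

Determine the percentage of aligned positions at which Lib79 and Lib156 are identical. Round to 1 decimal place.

68.9%

Differing sites — 2:T/G; 3:T/C; 13:C/T; 17:C/T; 19:C/A; 23:A/G; 24:T/G; 34:A/T; 36:T/A; 39:G/A; 40:C/A; 41:T/A; 43:A/T; 45:T/G.
31 of the 45 sites match, so the percent identity is 31/45 × 100 = 68.9%.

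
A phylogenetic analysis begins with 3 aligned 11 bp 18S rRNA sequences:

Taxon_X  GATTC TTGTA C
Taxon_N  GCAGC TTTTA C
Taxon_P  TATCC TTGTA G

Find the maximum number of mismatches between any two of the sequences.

6

Pairwise Hamming distances:
  Taxon_X vs Taxon_N: 4
  Taxon_X vs Taxon_P: 3
  Taxon_N vs Taxon_P: 6
The largest is 6, between Taxon_N and Taxon_P.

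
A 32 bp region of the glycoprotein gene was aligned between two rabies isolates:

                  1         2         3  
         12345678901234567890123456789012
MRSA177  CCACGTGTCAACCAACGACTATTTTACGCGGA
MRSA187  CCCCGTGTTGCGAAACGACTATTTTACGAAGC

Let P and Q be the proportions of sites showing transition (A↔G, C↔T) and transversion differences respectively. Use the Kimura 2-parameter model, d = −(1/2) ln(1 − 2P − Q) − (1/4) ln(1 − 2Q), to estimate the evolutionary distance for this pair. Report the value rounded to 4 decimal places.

Differing sites — 3:A/C (Tv); 9:C/T (Ti); 10:A/G (Ti); 11:A/C (Tv); 12:C/G (Tv); 13:C/A (Tv); 29:C/A (Tv); 30:G/A (Ti); 32:A/C (Tv).
Of the 9 differences, 3 transitions and 6 transversions over 32 sites: P = 3/32 = 0.093750, Q = 6/32 = 0.187500.
d = −0.5·ln(0.625000) − 0.25·ln(0.625000) = −0.5·(-0.470004) − 0.25·(-0.470004) = 0.3525.

0.3525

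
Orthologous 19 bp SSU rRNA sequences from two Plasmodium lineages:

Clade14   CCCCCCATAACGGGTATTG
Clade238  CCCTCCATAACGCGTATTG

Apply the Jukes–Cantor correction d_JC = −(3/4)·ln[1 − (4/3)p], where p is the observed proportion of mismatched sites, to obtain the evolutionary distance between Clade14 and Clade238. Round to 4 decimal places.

0.1134

Differing sites — 4:C/T; 13:G/C.
p = 2/19 = 0.105263.
d = −0.75 · ln(1 − (4/3)·0.105263) = −0.75 · ln(0.859649) = −0.75 · (-0.151231) = 0.1134.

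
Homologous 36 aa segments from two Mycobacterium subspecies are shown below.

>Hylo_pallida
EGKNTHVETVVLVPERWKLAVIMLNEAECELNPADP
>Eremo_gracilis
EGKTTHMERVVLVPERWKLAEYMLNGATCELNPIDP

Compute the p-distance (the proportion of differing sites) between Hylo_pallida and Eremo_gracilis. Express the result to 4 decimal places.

Differing sites — 4:N/T; 7:V/M; 9:T/R; 21:V/E; 22:I/Y; 26:E/G; 28:E/T; 34:A/I.
There are 8 differences over 36 sites, so p = 8/36 = 0.2222.

0.2222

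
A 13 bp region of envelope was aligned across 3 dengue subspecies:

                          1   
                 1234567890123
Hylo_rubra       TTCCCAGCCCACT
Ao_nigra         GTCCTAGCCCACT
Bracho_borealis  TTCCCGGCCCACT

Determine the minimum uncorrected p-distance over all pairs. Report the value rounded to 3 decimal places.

0.077

Pairwise Hamming distances:
  Hylo_rubra vs Ao_nigra: 2
  Hylo_rubra vs Bracho_borealis: 1
  Ao_nigra vs Bracho_borealis: 3
The smallest is 1 mismatch, between Hylo_rubra and Bracho_borealis; p = 1/13 = 0.077.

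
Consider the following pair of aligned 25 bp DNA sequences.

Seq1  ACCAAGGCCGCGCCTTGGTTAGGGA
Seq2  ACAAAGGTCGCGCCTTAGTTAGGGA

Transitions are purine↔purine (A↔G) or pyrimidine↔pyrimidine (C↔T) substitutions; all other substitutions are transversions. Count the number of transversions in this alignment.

Mismatches occur at site 3 (C/A, transversion), site 8 (C/T, transition), site 17 (G/A, transition).
Of the 3 differences, 2 transitions and 1 transversion, so the answer is 1.

1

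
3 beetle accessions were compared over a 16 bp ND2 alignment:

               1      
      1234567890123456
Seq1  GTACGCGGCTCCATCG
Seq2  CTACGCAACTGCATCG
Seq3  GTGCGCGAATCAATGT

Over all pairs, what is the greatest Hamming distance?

Pairwise Hamming distances:
  Seq1 vs Seq2: 4
  Seq1 vs Seq3: 6
  Seq2 vs Seq3: 8
The largest is 8, between Seq2 and Seq3.

8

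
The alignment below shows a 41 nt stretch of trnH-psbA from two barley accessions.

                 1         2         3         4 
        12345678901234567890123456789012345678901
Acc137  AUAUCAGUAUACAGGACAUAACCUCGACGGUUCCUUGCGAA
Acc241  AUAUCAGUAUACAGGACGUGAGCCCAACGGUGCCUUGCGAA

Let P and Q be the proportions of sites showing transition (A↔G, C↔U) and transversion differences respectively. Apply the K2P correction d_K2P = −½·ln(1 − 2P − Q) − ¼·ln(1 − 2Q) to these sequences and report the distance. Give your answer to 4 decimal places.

0.1655

The sequences differ at positions 18 (A/G, transition), 20 (A/G, transition), 22 (C/G, transversion), 24 (U/C, transition), 26 (G/A, transition), 32 (U/G, transversion).
Of the 6 differences, 4 transitions and 2 transversions over 41 sites: P = 4/41 = 0.097561, Q = 2/41 = 0.048780.
d = −0.5·ln(0.756098) − 0.25·ln(0.902440) = −0.5·(-0.279584) − 0.25·(-0.102653) = 0.1655.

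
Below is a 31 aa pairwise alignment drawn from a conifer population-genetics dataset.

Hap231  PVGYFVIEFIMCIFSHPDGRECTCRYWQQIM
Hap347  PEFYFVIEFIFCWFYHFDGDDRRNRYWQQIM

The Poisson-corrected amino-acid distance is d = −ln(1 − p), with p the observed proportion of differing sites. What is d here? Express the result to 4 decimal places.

Differing sites — 2:V/E; 3:G/F; 11:M/F; 13:I/W; 15:S/Y; 17:P/F; 20:R/D; 21:E/D; 22:C/R; 23:T/R; 24:C/N.
p = 11/31 = 0.354839.
d = −ln(1 − 0.354839) = −ln(0.645161) = 0.4383.

0.4383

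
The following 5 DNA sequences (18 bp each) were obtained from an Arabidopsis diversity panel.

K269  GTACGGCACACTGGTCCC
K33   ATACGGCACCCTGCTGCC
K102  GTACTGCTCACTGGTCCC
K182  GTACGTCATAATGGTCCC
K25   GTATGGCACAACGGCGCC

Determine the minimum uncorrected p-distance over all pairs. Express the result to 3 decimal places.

Pairwise Hamming distances:
  K269 vs K33: 4
  K269 vs K102: 2
  K269 vs K182: 3
  K269 vs K25: 5
  K33 vs K102: 6
  K33 vs K182: 7
  K33 vs K25: 7
  K102 vs K182: 5
  K102 vs K25: 7
  K182 vs K25: 6
The smallest is 2 mismatches, between K269 and K102; p = 2/18 = 0.111.

0.111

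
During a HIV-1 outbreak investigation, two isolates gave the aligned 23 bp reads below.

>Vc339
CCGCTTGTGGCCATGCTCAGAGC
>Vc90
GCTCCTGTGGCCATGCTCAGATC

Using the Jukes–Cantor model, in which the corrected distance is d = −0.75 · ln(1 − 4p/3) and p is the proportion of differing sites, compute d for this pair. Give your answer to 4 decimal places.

0.1979

Differing sites — 1:C/G; 3:G/T; 5:T/C; 22:G/T.
p = 4/23 = 0.173913.
d = −0.75 · ln(1 − (4/3)·0.173913) = −0.75 · ln(0.768116) = −0.75 · (-0.263815) = 0.1979.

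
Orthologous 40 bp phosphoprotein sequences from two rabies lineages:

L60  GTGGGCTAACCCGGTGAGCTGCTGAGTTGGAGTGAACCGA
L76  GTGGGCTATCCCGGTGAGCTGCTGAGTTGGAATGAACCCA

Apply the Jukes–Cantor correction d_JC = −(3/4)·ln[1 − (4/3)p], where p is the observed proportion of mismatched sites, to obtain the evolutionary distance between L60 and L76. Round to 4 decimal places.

0.0790

The sequences differ at positions 9 (A/T), 32 (G/A), 39 (G/C).
p = 3/40 = 0.075000.
d = −0.75 · ln(1 − (4/3)·0.075000) = −0.75 · ln(0.900000) = −0.75 · (-0.105361) = 0.0790.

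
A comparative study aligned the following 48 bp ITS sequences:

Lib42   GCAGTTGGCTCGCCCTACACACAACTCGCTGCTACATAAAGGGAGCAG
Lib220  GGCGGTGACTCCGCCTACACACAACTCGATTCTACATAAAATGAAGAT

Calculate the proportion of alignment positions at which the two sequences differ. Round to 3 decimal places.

0.271

The sequences differ at positions 2 (C/G), 3 (A/C), 5 (T/G), 8 (G/A), 12 (G/C), 13 (C/G), 29 (C/A), 31 (G/T), 41 (G/A), 42 (G/T), 45 (G/A), 46 (C/G), 48 (G/T).
There are 13 differences over 48 sites, so p = 13/48 = 0.271.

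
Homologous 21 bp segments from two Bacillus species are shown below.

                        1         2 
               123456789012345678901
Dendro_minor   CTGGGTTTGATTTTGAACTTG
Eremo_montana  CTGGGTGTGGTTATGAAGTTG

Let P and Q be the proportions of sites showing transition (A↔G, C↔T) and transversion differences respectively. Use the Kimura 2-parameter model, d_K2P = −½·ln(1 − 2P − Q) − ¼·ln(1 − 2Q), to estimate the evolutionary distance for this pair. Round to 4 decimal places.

0.2201

The sequences differ at positions 7 (T/G, transversion), 10 (A/G, transition), 13 (T/A, transversion), 18 (C/G, transversion).
Of the 4 differences, 1 transition and 3 transversions over 21 sites: P = 1/21 = 0.047619, Q = 3/21 = 0.142857.
d = −0.5·ln(0.761905) − 0.25·ln(0.714286) = −0.5·(-0.271933) − 0.25·(-0.336472) = 0.2201.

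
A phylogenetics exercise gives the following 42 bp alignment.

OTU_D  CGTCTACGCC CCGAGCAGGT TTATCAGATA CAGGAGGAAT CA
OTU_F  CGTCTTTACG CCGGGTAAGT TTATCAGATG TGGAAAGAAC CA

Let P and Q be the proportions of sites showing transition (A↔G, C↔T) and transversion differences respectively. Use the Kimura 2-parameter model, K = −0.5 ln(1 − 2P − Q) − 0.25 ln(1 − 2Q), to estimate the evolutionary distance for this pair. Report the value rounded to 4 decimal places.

0.4487

The sequences differ at positions 6 (A/T, transversion), 7 (C/T, transition), 8 (G/A, transition), 10 (C/G, transversion), 14 (A/G, transition), 16 (C/T, transition), 18 (G/A, transition), 30 (A/G, transition), 31 (C/T, transition), 32 (A/G, transition), 34 (G/A, transition), 36 (G/A, transition), 40 (T/C, transition).
Of the 13 differences, 11 transitions and 2 transversions over 42 sites: P = 11/42 = 0.261905, Q = 2/42 = 0.047619.
d = −0.5·ln(0.428571) − 0.25·ln(0.904762) = −0.5·(-0.847299) − 0.25·(-0.100083) = 0.4487.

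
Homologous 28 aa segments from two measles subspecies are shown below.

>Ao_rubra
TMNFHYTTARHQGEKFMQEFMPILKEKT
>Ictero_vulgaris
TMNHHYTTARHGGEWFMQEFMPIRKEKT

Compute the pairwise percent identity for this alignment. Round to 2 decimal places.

85.71%

Mismatches occur at site 4 (F↔H), site 12 (Q↔G), site 15 (K↔W), site 24 (L↔R).
24 of the 28 sites match, so the percent identity is 24/28 × 100 = 85.71%.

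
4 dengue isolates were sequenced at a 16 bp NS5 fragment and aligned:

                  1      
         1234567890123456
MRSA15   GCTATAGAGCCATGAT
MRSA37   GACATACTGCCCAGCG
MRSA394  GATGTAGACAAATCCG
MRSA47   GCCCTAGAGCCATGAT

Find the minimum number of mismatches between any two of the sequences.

2

Pairwise Hamming distances:
  MRSA15 vs MRSA37: 8
  MRSA15 vs MRSA394: 8
  MRSA15 vs MRSA47: 2
  MRSA37 vs MRSA394: 10
  MRSA37 vs MRSA47: 8
  MRSA394 vs MRSA47: 9
The smallest is 2, between MRSA15 and MRSA47.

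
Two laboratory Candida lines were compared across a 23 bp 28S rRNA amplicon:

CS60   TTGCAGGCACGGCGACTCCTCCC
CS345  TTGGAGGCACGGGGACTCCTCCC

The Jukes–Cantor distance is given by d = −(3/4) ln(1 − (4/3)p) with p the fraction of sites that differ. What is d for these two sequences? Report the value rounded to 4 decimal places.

0.0924

The sequences differ at positions 4 (C/G), 13 (C/G).
p = 2/23 = 0.086957.
d = −0.75 · ln(1 − (4/3)·0.086957) = −0.75 · ln(0.884057) = −0.75 · (-0.123234) = 0.0924.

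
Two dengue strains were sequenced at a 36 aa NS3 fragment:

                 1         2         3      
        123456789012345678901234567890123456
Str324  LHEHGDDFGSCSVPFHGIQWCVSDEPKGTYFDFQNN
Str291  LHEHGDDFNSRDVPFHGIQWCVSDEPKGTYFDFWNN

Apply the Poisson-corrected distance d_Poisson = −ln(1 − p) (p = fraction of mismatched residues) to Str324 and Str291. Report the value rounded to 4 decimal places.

0.1178

The sequences differ at positions 9 (G/N), 11 (C/R), 12 (S/D), 34 (Q/W).
p = 4/36 = 0.111111.
d = −ln(1 − 0.111111) = −ln(0.888889) = 0.1178.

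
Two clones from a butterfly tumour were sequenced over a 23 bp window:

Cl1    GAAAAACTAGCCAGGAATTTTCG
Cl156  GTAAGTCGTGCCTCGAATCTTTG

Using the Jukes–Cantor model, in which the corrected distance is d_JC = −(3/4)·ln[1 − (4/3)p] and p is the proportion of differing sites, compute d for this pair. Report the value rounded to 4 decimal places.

Mismatches occur at site 2 (A↔T), site 5 (A↔G), site 6 (A↔T), site 8 (T↔G), site 9 (A↔T), site 13 (A↔T), site 14 (G↔C), site 19 (T↔C), site 22 (C↔T).
p = 9/23 = 0.391304.
d = −0.75 · ln(1 − (4/3)·0.391304) = −0.75 · ln(0.478261) = −0.75 · (-0.737599) = 0.5532.

0.5532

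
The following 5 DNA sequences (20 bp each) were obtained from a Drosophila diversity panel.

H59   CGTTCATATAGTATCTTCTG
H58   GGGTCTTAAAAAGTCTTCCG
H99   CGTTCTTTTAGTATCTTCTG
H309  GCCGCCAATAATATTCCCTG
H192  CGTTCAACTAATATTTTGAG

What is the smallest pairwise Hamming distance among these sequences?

2

Pairwise Hamming distances:
  H59 vs H58: 8
  H59 vs H99: 2
  H59 vs H309: 10
  H59 vs H192: 6
  H58 vs H99: 8
  H58 vs H309: 12
  H58 vs H192: 11
  H99 vs H309: 11
  H99 vs H192: 7
  H309 vs H192: 10
The smallest is 2, between H59 and H99.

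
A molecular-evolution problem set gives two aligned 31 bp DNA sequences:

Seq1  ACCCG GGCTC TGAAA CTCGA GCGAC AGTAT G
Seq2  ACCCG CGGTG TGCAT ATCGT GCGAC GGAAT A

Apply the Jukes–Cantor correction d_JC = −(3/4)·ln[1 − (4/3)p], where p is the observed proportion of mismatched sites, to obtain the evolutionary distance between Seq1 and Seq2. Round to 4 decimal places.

0.4217

Differing sites — 6:G/C; 8:C/G; 10:C/G; 13:A/C; 15:A/T; 16:C/A; 20:A/T; 26:A/G; 28:T/A; 31:G/A.
p = 10/31 = 0.322581.
d = −0.75 · ln(1 − (4/3)·0.322581) = −0.75 · ln(0.569892) = −0.75 · (-0.562308) = 0.4217.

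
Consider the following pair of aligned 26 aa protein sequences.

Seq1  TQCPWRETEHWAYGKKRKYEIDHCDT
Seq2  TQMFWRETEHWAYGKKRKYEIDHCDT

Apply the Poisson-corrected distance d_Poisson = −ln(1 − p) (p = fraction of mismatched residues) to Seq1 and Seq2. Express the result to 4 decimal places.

0.0800

Differing sites — 3:C/M; 4:P/F.
p = 2/26 = 0.076923.
d = −ln(1 − 0.076923) = −ln(0.923077) = 0.0800.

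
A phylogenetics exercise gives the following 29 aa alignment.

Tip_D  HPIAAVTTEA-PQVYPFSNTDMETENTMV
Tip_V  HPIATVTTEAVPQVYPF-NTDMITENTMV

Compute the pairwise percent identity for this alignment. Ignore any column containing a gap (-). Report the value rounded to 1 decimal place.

92.6%

Excluding the 2 gap columns leaves 27 comparable sites.
The sequences differ at positions 5 (A/T), 23 (E/I).
25 of the 27 comparable sites match, so the percent identity is 25/27 × 100 = 92.6%.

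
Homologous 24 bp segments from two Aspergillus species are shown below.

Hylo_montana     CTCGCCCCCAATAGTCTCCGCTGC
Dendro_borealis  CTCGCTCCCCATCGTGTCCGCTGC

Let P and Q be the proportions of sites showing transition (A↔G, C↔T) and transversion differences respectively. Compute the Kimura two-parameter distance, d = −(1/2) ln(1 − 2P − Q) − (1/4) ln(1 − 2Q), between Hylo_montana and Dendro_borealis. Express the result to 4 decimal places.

The sequences differ at positions 6 (C/T, transition), 10 (A/C, transversion), 13 (A/C, transversion), 16 (C/G, transversion).
Of the 4 differences, 1 transition and 3 transversions over 24 sites: P = 1/24 = 0.041667, Q = 3/24 = 0.125000.
d = −0.5·ln(0.791666) − 0.25·ln(0.750000) = −0.5·(-0.233616) − 0.25·(-0.287682) = 0.1887.

0.1887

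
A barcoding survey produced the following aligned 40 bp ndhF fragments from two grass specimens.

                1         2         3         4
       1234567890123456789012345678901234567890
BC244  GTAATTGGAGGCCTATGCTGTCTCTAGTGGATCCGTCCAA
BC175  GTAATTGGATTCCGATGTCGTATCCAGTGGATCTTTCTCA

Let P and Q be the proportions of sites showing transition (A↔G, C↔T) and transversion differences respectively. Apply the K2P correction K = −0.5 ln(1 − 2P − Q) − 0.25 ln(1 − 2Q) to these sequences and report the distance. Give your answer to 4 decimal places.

0.3446

Mismatches occur at site 10 (G↔T, transversion), site 11 (G↔T, transversion), site 14 (T↔G, transversion), site 18 (C↔T, transition), site 19 (T↔C, transition), site 22 (C↔A, transversion), site 25 (T↔C, transition), site 34 (C↔T, transition), site 35 (G↔T, transversion), site 38 (C↔T, transition), site 39 (A↔C, transversion).
Of the 11 differences, 5 transitions and 6 transversions over 40 sites: P = 5/40 = 0.125000, Q = 6/40 = 0.150000.
d = −0.5·ln(0.600000) − 0.25·ln(0.700000) = −0.5·(-0.510826) − 0.25·(-0.356675) = 0.3446.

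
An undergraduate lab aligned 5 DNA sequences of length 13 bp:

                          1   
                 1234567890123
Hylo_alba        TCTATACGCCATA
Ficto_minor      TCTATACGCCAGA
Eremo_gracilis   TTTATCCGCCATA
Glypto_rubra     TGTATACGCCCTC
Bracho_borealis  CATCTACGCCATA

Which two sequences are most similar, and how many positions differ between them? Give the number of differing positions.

Pairwise Hamming distances:
  Hylo_alba vs Ficto_minor: 1
  Hylo_alba vs Eremo_gracilis: 2
  Hylo_alba vs Glypto_rubra: 3
  Hylo_alba vs Bracho_borealis: 3
  Ficto_minor vs Eremo_gracilis: 3
  Ficto_minor vs Glypto_rubra: 4
  Ficto_minor vs Bracho_borealis: 4
  Eremo_gracilis vs Glypto_rubra: 4
  Eremo_gracilis vs Bracho_borealis: 4
  Glypto_rubra vs Bracho_borealis: 5
The smallest is 1, between Hylo_alba and Ficto_minor.

1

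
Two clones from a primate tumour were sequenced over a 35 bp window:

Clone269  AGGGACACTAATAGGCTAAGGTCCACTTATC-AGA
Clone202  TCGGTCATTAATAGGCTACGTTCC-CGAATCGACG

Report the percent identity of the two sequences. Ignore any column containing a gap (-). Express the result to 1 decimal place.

69.7%

Excluding the 2 gap columns leaves 33 comparable sites.
Differing sites — 1:A/T; 2:G/C; 5:A/T; 8:C/T; 19:A/C; 21:G/T; 27:T/G; 28:T/A; 34:G/C; 35:A/G.
23 of the 33 comparable sites match, so the percent identity is 23/33 × 100 = 69.7%.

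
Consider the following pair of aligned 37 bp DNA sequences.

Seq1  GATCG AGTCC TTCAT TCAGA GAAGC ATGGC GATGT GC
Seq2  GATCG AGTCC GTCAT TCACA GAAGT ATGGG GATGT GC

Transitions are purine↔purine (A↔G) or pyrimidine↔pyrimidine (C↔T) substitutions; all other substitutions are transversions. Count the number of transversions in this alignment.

Mismatches occur at site 11 (T→G, transversion), site 19 (G→C, transversion), site 25 (C→T, transition), site 30 (C→G, transversion).
Of the 4 differences, 1 transition and 3 transversions, so the answer is 3.

3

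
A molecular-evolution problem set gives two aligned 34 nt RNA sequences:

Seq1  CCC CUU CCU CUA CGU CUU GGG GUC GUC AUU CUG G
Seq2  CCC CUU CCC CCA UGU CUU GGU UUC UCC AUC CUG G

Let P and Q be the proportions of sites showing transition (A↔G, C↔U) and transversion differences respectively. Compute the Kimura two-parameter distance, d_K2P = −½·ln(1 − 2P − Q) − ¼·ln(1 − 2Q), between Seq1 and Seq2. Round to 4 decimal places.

Differing sites — 9:U/C (Ti); 11:U/C (Ti); 13:C/U (Ti); 21:G/U (Tv); 22:G/U (Tv); 25:G/U (Tv); 26:U/C (Ti); 30:U/C (Ti).
Of the 8 differences, 5 transitions and 3 transversions over 34 sites: P = 5/34 = 0.147059, Q = 3/34 = 0.088235.
d = −0.5·ln(0.617647) − 0.25·ln(0.823530) = −0.5·(-0.481838) − 0.25·(-0.194155) = 0.2895.

0.2895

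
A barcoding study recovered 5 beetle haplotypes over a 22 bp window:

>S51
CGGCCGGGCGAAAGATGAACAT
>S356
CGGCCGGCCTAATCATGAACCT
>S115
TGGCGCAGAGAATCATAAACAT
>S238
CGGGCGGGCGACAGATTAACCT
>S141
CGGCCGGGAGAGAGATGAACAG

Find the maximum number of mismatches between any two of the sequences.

11

Pairwise Hamming distances:
  S51 vs S356: 5
  S51 vs S115: 8
  S51 vs S238: 4
  S51 vs S141: 3
  S356 vs S115: 9
  S356 vs S238: 7
  S356 vs S141: 8
  S115 vs S238: 11
  S115 vs S141: 9
  S238 vs S141: 6
The largest is 11, between S115 and S238.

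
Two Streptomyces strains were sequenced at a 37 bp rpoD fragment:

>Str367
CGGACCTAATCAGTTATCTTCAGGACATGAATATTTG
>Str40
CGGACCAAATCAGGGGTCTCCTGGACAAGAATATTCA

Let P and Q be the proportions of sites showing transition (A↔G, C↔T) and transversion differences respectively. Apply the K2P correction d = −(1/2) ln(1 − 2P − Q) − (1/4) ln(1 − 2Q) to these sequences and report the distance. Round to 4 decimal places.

0.2952

Mismatches occur at site 7 (T→A, transversion), site 14 (T→G, transversion), site 15 (T→G, transversion), site 16 (A→G, transition), site 20 (T→C, transition), site 22 (A→T, transversion), site 28 (T→A, transversion), site 36 (T→C, transition), site 37 (G→A, transition).
Of the 9 differences, 4 transitions and 5 transversions over 37 sites: P = 4/37 = 0.108108, Q = 5/37 = 0.135135.
d = −0.5·ln(0.648649) − 0.25·ln(0.729730) = −0.5·(-0.432864) − 0.25·(-0.315081) = 0.2952.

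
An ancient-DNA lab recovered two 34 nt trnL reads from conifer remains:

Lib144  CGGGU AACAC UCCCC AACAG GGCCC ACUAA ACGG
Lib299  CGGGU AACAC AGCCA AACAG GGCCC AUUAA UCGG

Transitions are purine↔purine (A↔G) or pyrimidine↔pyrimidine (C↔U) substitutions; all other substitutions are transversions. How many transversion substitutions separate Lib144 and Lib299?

Mismatches occur at site 11 (U↔A, transversion), site 12 (C↔G, transversion), site 15 (C↔A, transversion), site 27 (C↔U, transition), site 31 (A↔U, transversion).
Of the 5 differences, 1 transition and 4 transversions, so the answer is 4.

4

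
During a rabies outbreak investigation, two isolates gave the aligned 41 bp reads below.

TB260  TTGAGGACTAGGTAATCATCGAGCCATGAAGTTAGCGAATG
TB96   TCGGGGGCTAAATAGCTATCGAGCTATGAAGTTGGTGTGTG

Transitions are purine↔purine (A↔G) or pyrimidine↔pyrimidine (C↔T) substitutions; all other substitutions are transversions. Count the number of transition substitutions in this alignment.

12

Mismatches occur at site 2 (T↔C, transition), site 4 (A↔G, transition), site 7 (A↔G, transition), site 11 (G↔A, transition), site 12 (G↔A, transition), site 15 (A↔G, transition), site 16 (T↔C, transition), site 17 (C↔T, transition), site 25 (C↔T, transition), site 34 (A↔G, transition), site 36 (C↔T, transition), site 38 (A↔T, transversion), site 39 (A↔G, transition).
Of the 13 differences, 12 transitions and 1 transversion, so the answer is 12.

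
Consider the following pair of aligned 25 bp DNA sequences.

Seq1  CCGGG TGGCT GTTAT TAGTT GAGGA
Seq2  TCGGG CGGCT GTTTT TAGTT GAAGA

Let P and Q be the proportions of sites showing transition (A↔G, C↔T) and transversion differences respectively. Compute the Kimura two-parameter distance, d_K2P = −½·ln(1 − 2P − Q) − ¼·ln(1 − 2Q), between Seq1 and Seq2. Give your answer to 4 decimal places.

0.1851

The sequences differ at positions 1 (C/T, transition), 6 (T/C, transition), 14 (A/T, transversion), 23 (G/A, transition).
Of the 4 differences, 3 transitions and 1 transversion over 25 sites: P = 3/25 = 0.120000, Q = 1/25 = 0.040000.
d = −0.5·ln(0.720000) − 0.25·ln(0.920000) = −0.5·(-0.328504) − 0.25·(-0.083382) = 0.1851.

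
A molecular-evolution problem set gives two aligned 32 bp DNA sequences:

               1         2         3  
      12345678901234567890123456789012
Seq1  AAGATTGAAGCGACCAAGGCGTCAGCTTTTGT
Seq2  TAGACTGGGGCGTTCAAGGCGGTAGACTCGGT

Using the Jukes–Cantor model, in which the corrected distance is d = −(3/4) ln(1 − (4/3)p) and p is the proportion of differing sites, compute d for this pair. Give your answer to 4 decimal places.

The sequences differ at positions 1 (A/T), 5 (T/C), 8 (A/G), 9 (A/G), 13 (A/T), 14 (C/T), 22 (T/G), 23 (C/T), 26 (C/A), 27 (T/C), 29 (T/C), 30 (T/G).
p = 12/32 = 0.375000.
d = −0.75 · ln(1 − (4/3)·0.375000) = −0.75 · ln(0.500000) = −0.75 · (-0.693147) = 0.5199.

0.5199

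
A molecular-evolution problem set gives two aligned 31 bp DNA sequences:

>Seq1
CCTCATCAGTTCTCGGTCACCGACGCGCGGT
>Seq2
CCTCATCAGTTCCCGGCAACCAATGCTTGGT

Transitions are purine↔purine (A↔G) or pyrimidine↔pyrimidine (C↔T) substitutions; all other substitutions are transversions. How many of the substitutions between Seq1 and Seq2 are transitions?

Differing sites — 13:T/C (Ti); 17:T/C (Ti); 18:C/A (Tv); 22:G/A (Ti); 24:C/T (Ti); 27:G/T (Tv); 28:C/T (Ti).
Of the 7 differences, 5 transitions and 2 transversions, so the answer is 5.

5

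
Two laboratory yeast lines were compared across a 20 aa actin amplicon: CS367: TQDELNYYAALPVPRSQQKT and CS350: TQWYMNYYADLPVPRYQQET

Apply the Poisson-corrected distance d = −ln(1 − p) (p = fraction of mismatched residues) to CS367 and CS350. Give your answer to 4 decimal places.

0.3567

The sequences differ at positions 3 (D/W), 4 (E/Y), 5 (L/M), 10 (A/D), 16 (S/Y), 19 (K/E).
p = 6/20 = 0.300000.
d = −ln(1 − 0.300000) = −ln(0.700000) = 0.3567.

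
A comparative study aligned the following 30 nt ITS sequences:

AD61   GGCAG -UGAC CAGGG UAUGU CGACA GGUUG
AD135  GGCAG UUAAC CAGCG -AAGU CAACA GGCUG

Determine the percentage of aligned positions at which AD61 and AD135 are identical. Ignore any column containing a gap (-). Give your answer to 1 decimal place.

82.1%

Excluding the 2 gap columns leaves 28 comparable sites.
The sequences differ at positions 8 (G/A), 14 (G/C), 18 (U/A), 22 (G/A), 28 (U/C).
23 of the 28 comparable sites match, so the percent identity is 23/28 × 100 = 82.1%.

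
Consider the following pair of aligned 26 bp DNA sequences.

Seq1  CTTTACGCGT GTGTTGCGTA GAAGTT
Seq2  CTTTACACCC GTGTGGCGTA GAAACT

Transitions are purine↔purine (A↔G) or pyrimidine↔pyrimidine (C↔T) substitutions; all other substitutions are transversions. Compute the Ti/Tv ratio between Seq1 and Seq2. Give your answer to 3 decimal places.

2.000

Differing sites — 7:G/A (Ti); 9:G/C (Tv); 10:T/C (Ti); 15:T/G (Tv); 24:G/A (Ti); 25:T/C (Ti).
Of the 6 differences, 4 transitions and 2 transversions, so Ti/Tv = 4/2 = 2.000.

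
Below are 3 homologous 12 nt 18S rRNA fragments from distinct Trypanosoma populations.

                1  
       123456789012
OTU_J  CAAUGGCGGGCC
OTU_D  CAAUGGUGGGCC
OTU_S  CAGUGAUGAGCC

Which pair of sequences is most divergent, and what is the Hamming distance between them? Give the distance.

Pairwise Hamming distances:
  OTU_J vs OTU_D: 1
  OTU_J vs OTU_S: 4
  OTU_D vs OTU_S: 3
The largest is 4, between OTU_J and OTU_S.

4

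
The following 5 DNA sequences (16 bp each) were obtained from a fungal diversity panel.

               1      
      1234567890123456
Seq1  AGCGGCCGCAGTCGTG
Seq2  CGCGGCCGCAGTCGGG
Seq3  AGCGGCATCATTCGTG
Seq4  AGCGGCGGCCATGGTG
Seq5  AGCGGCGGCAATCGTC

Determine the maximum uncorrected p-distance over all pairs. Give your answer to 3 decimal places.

0.375

Pairwise Hamming distances:
  Seq1 vs Seq2: 2
  Seq1 vs Seq3: 3
  Seq1 vs Seq4: 4
  Seq1 vs Seq5: 3
  Seq2 vs Seq3: 5
  Seq2 vs Seq4: 6
  Seq2 vs Seq5: 5
  Seq3 vs Seq4: 5
  Seq3 vs Seq5: 4
  Seq4 vs Seq5: 3
The largest is 6 mismatches, between Seq2 and Seq4; p = 6/16 = 0.375.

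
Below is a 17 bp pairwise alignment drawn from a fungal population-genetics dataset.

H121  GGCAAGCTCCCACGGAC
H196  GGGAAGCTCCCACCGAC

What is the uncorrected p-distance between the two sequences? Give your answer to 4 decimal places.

0.1176

Mismatches occur at site 3 (C/G), site 14 (G/C).
There are 2 differences over 17 sites, so p = 2/17 = 0.1176.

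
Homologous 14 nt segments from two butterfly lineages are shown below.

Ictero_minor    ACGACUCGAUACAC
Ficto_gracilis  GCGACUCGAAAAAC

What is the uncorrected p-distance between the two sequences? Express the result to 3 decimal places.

0.214

Mismatches occur at site 1 (A↔G), site 10 (U↔A), site 12 (C↔A).
There are 3 differences over 14 sites, so p = 3/14 = 0.214.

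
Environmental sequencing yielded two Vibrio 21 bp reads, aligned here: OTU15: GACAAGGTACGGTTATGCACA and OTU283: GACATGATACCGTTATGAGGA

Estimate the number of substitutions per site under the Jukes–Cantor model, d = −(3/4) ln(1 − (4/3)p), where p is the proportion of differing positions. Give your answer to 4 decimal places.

The sequences differ at positions 5 (A/T), 7 (G/A), 11 (G/C), 18 (C/A), 19 (A/G), 20 (C/G).
p = 6/21 = 0.285714.
d = −0.75 · ln(1 − (4/3)·0.285714) = −0.75 · ln(0.619048) = −0.75 · (-0.479572) = 0.3597.

0.3597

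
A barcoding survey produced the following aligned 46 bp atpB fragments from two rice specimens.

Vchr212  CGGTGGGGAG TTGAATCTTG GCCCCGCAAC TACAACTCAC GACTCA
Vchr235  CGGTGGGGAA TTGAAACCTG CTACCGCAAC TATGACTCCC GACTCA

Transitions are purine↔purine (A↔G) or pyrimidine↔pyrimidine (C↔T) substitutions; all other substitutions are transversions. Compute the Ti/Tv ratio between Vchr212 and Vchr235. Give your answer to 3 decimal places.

Mismatches occur at site 10 (G/A, transition), site 16 (T/A, transversion), site 18 (T/C, transition), site 21 (G/C, transversion), site 22 (C/T, transition), site 23 (C/A, transversion), site 33 (C/T, transition), site 34 (A/G, transition), site 39 (A/C, transversion).
Of the 9 differences, 5 transitions and 4 transversions, so Ti/Tv = 5/4 = 1.250.

1.250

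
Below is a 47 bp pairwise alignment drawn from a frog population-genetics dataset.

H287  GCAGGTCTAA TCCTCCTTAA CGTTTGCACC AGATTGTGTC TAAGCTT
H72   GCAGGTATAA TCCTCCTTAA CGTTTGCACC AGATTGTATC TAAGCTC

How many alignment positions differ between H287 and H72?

Differing sites — 7:C/A; 38:G/A; 47:T/C.
That gives 3 mismatches out of 47 aligned sites, so the Hamming distance is 3.

3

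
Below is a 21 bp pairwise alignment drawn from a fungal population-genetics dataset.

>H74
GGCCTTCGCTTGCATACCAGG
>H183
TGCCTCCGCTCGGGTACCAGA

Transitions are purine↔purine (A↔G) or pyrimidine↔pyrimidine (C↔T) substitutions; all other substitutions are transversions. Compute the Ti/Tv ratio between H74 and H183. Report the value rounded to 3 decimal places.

The sequences differ at positions 1 (G/T, transversion), 6 (T/C, transition), 11 (T/C, transition), 13 (C/G, transversion), 14 (A/G, transition), 21 (G/A, transition).
Of the 6 differences, 4 transitions and 2 transversions, so Ti/Tv = 4/2 = 2.000.

2.000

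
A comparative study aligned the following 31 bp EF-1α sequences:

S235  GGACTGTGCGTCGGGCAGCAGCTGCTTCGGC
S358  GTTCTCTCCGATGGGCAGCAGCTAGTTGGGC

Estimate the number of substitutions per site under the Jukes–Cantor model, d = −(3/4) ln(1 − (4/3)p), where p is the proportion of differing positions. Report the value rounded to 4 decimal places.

0.3672

Differing sites — 2:G/T; 3:A/T; 6:G/C; 8:G/C; 11:T/A; 12:C/T; 24:G/A; 25:C/G; 28:C/G.
p = 9/31 = 0.290323.
d = −0.75 · ln(1 − (4/3)·0.290323) = −0.75 · ln(0.612903) = −0.75 · (-0.489549) = 0.3672.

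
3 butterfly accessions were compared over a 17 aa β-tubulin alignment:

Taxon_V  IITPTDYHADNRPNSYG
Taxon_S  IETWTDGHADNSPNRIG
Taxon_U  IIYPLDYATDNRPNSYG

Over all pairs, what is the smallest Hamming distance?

Pairwise Hamming distances:
  Taxon_V vs Taxon_S: 6
  Taxon_V vs Taxon_U: 4
  Taxon_S vs Taxon_U: 10
The smallest is 4, between Taxon_V and Taxon_U.

4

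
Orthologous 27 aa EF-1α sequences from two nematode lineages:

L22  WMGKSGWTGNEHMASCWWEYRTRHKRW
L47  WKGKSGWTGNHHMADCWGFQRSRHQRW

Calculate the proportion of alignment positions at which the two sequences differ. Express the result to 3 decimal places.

Mismatches occur at site 2 (M→K), site 11 (E→H), site 15 (S→D), site 18 (W→G), site 19 (E→F), site 20 (Y→Q), site 22 (T→S), site 25 (K→Q).
There are 8 differences over 27 sites, so p = 8/27 = 0.296.

0.296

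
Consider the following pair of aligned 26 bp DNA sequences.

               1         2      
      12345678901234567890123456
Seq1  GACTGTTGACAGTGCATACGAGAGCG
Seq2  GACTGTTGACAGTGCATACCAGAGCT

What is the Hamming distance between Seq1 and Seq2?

The sequences differ at positions 20 (G/C), 26 (G/T).
That gives 2 mismatches out of 26 aligned sites, so the Hamming distance is 2.

2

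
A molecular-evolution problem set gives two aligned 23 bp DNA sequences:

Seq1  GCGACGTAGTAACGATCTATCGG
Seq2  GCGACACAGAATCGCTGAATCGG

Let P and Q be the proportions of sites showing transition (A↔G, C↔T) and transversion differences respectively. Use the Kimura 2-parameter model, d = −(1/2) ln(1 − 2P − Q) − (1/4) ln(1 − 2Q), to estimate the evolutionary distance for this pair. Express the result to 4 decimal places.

Differing sites — 6:G/A (Ti); 7:T/C (Ti); 10:T/A (Tv); 12:A/T (Tv); 15:A/C (Tv); 17:C/G (Tv); 18:T/A (Tv).
Of the 7 differences, 2 transitions and 5 transversions over 23 sites: P = 2/23 = 0.086957, Q = 5/23 = 0.217391.
d = −0.5·ln(0.608695) − 0.25·ln(0.565218) = −0.5·(-0.496438) − 0.25·(-0.570544) = 0.3909.

0.3909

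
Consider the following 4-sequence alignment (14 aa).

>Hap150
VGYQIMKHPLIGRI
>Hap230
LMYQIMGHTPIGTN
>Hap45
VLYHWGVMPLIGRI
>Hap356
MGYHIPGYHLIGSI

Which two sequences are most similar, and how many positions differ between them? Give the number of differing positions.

Pairwise Hamming distances:
  Hap150 vs Hap230: 7
  Hap150 vs Hap45: 6
  Hap150 vs Hap356: 7
  Hap230 vs Hap45: 11
  Hap230 vs Hap356: 9
  Hap45 vs Hap356: 8
The smallest is 6, between Hap150 and Hap45.

6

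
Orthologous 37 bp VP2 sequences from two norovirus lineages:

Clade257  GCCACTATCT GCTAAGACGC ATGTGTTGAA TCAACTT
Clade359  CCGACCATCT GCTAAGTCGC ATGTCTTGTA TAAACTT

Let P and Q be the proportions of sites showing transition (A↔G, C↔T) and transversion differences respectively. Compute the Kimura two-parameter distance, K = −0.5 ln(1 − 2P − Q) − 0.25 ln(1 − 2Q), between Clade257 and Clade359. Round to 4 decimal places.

Mismatches occur at site 1 (G/C, transversion), site 3 (C/G, transversion), site 6 (T/C, transition), site 17 (A/T, transversion), site 25 (G/C, transversion), site 29 (A/T, transversion), site 32 (C/A, transversion).
Of the 7 differences, 1 transition and 6 transversions over 37 sites: P = 1/37 = 0.027027, Q = 6/37 = 0.162162.
d = −0.5·ln(0.783784) − 0.25·ln(0.675676) = −0.5·(-0.243622) − 0.25·(-0.392042) = 0.2198.

0.2198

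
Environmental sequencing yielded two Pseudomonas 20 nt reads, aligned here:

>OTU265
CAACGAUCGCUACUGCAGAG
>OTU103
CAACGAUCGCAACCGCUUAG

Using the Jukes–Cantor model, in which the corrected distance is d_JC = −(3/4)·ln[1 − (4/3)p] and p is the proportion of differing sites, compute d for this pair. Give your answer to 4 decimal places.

0.2326

Differing sites — 11:U/A; 14:U/C; 17:A/U; 18:G/U.
p = 4/20 = 0.200000.
d = −0.75 · ln(1 − (4/3)·0.200000) = −0.75 · ln(0.733333) = −0.75 · (-0.310155) = 0.2326.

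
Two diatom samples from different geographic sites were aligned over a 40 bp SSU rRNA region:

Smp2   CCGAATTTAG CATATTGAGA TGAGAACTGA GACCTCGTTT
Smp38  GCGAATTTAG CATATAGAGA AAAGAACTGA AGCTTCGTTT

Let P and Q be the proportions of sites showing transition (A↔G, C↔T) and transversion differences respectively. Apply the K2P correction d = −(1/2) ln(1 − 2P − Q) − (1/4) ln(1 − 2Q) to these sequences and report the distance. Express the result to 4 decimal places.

The sequences differ at positions 1 (C/G, transversion), 16 (T/A, transversion), 21 (T/A, transversion), 22 (G/A, transition), 31 (G/A, transition), 32 (A/G, transition), 34 (C/T, transition).
Of the 7 differences, 4 transitions and 3 transversions over 40 sites: P = 4/40 = 0.100000, Q = 3/40 = 0.075000.
d = −0.5·ln(0.725000) − 0.25·ln(0.850000) = −0.5·(-0.321584) − 0.25·(-0.162519) = 0.2014.

0.2014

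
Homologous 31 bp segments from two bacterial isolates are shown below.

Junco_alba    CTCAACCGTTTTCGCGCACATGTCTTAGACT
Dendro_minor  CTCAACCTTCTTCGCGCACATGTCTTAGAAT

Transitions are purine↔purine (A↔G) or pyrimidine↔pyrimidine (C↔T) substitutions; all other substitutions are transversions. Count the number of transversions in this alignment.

2

Differing sites — 8:G/T (Tv); 10:T/C (Ti); 30:C/A (Tv).
Of the 3 differences, 1 transition and 2 transversions, so the answer is 2.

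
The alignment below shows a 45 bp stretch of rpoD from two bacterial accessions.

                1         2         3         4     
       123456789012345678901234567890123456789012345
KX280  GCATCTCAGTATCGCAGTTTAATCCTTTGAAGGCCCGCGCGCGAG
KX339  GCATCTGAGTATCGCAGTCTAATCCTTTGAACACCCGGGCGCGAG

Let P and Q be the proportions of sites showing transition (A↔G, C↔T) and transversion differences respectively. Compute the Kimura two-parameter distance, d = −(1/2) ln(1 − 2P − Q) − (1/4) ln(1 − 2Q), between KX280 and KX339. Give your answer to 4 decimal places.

0.1203

Differing sites — 7:C/G (Tv); 19:T/C (Ti); 32:G/C (Tv); 33:G/A (Ti); 38:C/G (Tv).
Of the 5 differences, 2 transitions and 3 transversions over 45 sites: P = 2/45 = 0.044444, Q = 3/45 = 0.066667.
d = −0.5·ln(0.844445) − 0.25·ln(0.866666) = −0.5·(-0.169076) − 0.25·(-0.143102) = 0.1203.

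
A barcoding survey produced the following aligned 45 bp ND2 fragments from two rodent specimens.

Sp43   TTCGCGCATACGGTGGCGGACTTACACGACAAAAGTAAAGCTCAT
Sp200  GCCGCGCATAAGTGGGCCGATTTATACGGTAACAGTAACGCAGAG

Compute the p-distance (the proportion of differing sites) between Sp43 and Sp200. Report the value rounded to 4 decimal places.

0.3333

The sequences differ at positions 1 (T/G), 2 (T/C), 11 (C/A), 13 (G/T), 14 (T/G), 18 (G/C), 21 (C/T), 25 (C/T), 29 (A/G), 30 (C/T), 33 (A/C), 39 (A/C), 42 (T/A), 43 (C/G), 45 (T/G).
There are 15 differences over 45 sites, so p = 15/45 = 0.3333.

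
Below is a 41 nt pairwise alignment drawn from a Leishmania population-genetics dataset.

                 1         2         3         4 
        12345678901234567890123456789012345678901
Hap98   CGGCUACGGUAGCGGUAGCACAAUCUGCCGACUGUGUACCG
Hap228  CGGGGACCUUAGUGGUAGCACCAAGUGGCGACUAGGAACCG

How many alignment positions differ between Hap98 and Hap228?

Mismatches occur at site 4 (C→G), site 5 (U→G), site 8 (G→C), site 9 (G→U), site 13 (C→U), site 22 (A→C), site 24 (U→A), site 25 (C→G), site 28 (C→G), site 34 (G→A), site 35 (U→G), site 37 (U→A).
That gives 12 mismatches out of 41 aligned sites, so the Hamming distance is 12.

12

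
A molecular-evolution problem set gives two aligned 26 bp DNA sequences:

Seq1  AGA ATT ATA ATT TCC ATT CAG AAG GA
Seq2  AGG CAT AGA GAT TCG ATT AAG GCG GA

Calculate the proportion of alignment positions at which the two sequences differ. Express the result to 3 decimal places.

The sequences differ at positions 3 (A/G), 4 (A/C), 5 (T/A), 8 (T/G), 10 (A/G), 11 (T/A), 15 (C/G), 19 (C/A), 22 (A/G), 23 (A/C).
There are 10 differences over 26 sites, so p = 10/26 = 0.385.

0.385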